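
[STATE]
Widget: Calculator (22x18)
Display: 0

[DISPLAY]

                     0
┌───┬───┬───┬───┐     
│ 7 │ 8 │ 9 │ ÷ │     
├───┼───┼───┼───┤     
│ 4 │ 5 │ 6 │ × │     
├───┼───┼───┼───┤     
│ 1 │ 2 │ 3 │ - │     
├───┼───┼───┼───┤     
│ 0 │ . │ = │ + │     
├───┼───┼───┼───┤     
│ C │ MC│ MR│ M+│     
└───┴───┴───┴───┘     
                      
                      
                      
                      
                      
                      


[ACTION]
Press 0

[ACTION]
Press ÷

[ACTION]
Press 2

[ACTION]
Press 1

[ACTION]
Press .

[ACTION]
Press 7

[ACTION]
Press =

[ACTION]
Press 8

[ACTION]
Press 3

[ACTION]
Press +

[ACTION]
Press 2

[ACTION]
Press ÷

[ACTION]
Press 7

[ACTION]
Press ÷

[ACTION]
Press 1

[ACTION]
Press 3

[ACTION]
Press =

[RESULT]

          0.9340659338
┌───┬───┬───┬───┐     
│ 7 │ 8 │ 9 │ ÷ │     
├───┼───┼───┼───┤     
│ 4 │ 5 │ 6 │ × │     
├───┼───┼───┼───┤     
│ 1 │ 2 │ 3 │ - │     
├───┼───┼───┼───┤     
│ 0 │ . │ = │ + │     
├───┼───┼───┼───┤     
│ C │ MC│ MR│ M+│     
└───┴───┴───┴───┘     
                      
                      
                      
                      
                      
                      


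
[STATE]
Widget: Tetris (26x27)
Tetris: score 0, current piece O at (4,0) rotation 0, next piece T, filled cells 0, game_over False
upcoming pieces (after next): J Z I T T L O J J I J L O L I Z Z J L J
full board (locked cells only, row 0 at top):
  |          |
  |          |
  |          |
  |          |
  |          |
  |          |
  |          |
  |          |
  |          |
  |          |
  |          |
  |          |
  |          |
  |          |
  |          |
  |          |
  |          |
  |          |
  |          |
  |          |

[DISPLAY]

    ▓▓    │Next:          
    ▓▓    │ ▒             
          │▒▒▒            
          │               
          │               
          │               
          │Score:         
          │0              
          │               
          │               
          │               
          │               
          │               
          │               
          │               
          │               
          │               
          │               
          │               
          │               
          │               
          │               
          │               
          │               
          │               
          │               
          │               


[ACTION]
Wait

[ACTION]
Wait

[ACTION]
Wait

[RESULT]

          │Next:          
          │ ▒             
          │▒▒▒            
    ▓▓    │               
    ▓▓    │               
          │               
          │Score:         
          │0              
          │               
          │               
          │               
          │               
          │               
          │               
          │               
          │               
          │               
          │               
          │               
          │               
          │               
          │               
          │               
          │               
          │               
          │               
          │               


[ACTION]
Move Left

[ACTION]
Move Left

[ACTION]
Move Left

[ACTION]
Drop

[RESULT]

          │Next:          
          │ ▒             
          │▒▒▒            
          │               
 ▓▓       │               
 ▓▓       │               
          │Score:         
          │0              
          │               
          │               
          │               
          │               
          │               
          │               
          │               
          │               
          │               
          │               
          │               
          │               
          │               
          │               
          │               
          │               
          │               
          │               
          │               


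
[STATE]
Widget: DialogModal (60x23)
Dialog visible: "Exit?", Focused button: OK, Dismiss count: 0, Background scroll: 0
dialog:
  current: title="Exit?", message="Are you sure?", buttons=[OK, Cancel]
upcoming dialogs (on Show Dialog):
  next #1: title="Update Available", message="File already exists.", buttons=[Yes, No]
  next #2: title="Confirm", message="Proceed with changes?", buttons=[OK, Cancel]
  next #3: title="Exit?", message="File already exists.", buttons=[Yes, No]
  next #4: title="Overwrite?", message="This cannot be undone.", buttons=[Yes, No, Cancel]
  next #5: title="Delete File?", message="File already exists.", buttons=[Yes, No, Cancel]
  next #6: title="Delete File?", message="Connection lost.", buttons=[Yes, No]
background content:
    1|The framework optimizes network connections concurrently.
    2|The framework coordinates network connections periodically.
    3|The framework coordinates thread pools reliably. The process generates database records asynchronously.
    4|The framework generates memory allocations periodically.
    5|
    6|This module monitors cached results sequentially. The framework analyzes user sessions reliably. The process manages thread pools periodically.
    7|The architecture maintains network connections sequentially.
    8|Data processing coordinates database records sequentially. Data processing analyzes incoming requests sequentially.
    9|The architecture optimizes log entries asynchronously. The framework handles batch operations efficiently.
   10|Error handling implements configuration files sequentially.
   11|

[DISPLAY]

The framework optimizes network connections concurrently.   
The framework coordinates network connections periodically. 
The framework coordinates thread pools reliably. The process
The framework generates memory allocations periodically.    
                                                            
This module monitors cached results sequentially. The framew
The architecture maintains network connections sequentially.
Data processing coordinates database records sequentially. D
The architecture optimizes log entries asynchronously. The f
Error handling implem┌───────────────┐n files sequentially. 
                     │     Exit?     │                      
                     │ Are you sure? │                      
                     │ [OK]  Cancel  │                      
                     └───────────────┘                      
                                                            
                                                            
                                                            
                                                            
                                                            
                                                            
                                                            
                                                            
                                                            


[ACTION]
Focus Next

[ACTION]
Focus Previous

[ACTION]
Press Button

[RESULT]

The framework optimizes network connections concurrently.   
The framework coordinates network connections periodically. 
The framework coordinates thread pools reliably. The process
The framework generates memory allocations periodically.    
                                                            
This module monitors cached results sequentially. The framew
The architecture maintains network connections sequentially.
Data processing coordinates database records sequentially. D
The architecture optimizes log entries asynchronously. The f
Error handling implements configuration files sequentially. 
                                                            
                                                            
                                                            
                                                            
                                                            
                                                            
                                                            
                                                            
                                                            
                                                            
                                                            
                                                            
                                                            


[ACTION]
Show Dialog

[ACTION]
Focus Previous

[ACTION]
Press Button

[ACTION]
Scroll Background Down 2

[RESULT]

The framework coordinates thread pools reliably. The process
The framework generates memory allocations periodically.    
                                                            
This module monitors cached results sequentially. The framew
The architecture maintains network connections sequentially.
Data processing coordinates database records sequentially. D
The architecture optimizes log entries asynchronously. The f
Error handling implements configuration files sequentially. 
                                                            
                                                            
                                                            
                                                            
                                                            
                                                            
                                                            
                                                            
                                                            
                                                            
                                                            
                                                            
                                                            
                                                            
                                                            


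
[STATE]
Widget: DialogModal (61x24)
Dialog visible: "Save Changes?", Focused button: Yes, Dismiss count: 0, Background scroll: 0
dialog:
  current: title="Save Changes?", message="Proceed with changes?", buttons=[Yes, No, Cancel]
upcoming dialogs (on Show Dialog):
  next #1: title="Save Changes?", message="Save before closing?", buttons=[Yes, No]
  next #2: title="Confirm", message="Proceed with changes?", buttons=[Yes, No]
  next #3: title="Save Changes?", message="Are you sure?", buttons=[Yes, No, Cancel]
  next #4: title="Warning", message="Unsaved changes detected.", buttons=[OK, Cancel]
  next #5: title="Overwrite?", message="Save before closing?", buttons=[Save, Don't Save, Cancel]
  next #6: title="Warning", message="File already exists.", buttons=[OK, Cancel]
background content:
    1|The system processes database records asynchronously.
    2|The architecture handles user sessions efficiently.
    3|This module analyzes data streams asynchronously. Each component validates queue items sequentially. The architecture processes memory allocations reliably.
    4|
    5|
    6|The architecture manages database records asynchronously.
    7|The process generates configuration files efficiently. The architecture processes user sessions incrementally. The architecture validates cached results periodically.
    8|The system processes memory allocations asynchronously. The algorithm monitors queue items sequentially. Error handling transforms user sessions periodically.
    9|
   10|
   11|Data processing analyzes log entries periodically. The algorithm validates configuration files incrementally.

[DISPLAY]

The system processes database records asynchronously.        
The architecture handles user sessions efficiently.          
This module analyzes data streams asynchronously. Each compon
                                                             
                                                             
The architecture manages database records asynchronously.    
The process generates configuration files efficiently. The ar
The system processes memory allocations asynchronously. The a
                                                             
                  ┌───────────────────────┐                  
Data processing an│     Save Changes?     │ically. The algori
                  │ Proceed with changes? │                  
                  │  [Yes]  No   Cancel   │                  
                  └───────────────────────┘                  
                                                             
                                                             
                                                             
                                                             
                                                             
                                                             
                                                             
                                                             
                                                             
                                                             


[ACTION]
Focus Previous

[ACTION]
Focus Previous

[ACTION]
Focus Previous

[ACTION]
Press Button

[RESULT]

The system processes database records asynchronously.        
The architecture handles user sessions efficiently.          
This module analyzes data streams asynchronously. Each compon
                                                             
                                                             
The architecture manages database records asynchronously.    
The process generates configuration files efficiently. The ar
The system processes memory allocations asynchronously. The a
                                                             
                                                             
Data processing analyzes log entries periodically. The algori
                                                             
                                                             
                                                             
                                                             
                                                             
                                                             
                                                             
                                                             
                                                             
                                                             
                                                             
                                                             
                                                             


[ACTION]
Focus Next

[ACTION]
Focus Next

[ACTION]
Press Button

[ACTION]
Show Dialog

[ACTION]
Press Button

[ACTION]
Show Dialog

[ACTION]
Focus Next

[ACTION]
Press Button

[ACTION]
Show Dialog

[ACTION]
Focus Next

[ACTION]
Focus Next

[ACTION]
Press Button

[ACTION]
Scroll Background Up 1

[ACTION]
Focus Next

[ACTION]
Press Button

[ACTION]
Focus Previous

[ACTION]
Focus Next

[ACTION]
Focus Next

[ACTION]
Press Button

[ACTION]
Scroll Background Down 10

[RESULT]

Data processing analyzes log entries periodically. The algori
                                                             
                                                             
                                                             
                                                             
                                                             
                                                             
                                                             
                                                             
                                                             
                                                             
                                                             
                                                             
                                                             
                                                             
                                                             
                                                             
                                                             
                                                             
                                                             
                                                             
                                                             
                                                             
                                                             


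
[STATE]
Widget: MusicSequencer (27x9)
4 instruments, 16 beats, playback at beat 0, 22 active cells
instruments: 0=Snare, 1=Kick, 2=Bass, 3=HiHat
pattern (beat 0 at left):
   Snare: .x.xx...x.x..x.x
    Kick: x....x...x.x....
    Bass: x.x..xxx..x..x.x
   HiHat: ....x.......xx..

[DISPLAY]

      ▼123456789012345     
 Snare·█·██···█·█··█·█     
  Kick█····█···█·█····     
  Bass█·█··███··█··█·█     
 HiHat····█·······██··     
                           
                           
                           
                           


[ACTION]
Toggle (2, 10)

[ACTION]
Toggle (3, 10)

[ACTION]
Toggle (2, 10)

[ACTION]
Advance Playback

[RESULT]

      0▼23456789012345     
 Snare·█·██···█·█··█·█     
  Kick█····█···█·█····     
  Bass█·█··███··█··█·█     
 HiHat····█·····█·██··     
                           
                           
                           
                           


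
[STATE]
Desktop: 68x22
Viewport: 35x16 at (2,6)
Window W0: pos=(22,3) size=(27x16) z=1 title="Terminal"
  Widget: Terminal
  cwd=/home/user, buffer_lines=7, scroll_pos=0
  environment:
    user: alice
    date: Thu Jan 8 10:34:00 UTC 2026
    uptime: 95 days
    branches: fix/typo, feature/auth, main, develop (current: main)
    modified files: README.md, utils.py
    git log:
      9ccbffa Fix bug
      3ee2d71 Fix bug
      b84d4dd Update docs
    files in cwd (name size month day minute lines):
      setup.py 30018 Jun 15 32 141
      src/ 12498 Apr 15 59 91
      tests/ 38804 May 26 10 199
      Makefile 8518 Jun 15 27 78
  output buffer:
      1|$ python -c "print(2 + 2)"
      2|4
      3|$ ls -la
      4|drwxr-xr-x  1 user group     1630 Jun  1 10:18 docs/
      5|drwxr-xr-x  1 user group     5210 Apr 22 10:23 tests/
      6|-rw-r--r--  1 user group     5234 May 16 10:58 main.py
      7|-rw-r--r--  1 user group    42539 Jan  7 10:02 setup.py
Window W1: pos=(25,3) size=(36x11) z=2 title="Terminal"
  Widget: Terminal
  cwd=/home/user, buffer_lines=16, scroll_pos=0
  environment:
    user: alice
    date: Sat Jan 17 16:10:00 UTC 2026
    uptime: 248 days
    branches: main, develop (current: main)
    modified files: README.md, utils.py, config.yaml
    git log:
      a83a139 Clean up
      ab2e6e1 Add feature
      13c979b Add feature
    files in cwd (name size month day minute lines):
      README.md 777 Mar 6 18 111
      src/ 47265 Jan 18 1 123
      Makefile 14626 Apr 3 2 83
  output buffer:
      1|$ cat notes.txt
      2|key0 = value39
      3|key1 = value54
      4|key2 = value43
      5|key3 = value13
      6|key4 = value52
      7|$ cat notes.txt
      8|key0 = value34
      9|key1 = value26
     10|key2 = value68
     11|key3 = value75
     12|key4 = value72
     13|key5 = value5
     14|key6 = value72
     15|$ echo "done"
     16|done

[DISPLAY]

                    ┃$ ┃$ cat notes
                    ┃4 ┃key0 = valu
                    ┃$ ┃key1 = valu
                    ┃dr┃key2 = valu
                    ┃dr┃key3 = valu
                    ┃-r┃key4 = valu
                    ┃-r┃$ cat notes
                    ┃$ ┗━━━━━━━━━━━
                    ┃              
                    ┃              
                    ┃              
                    ┃              
                    ┗━━━━━━━━━━━━━━
                                   
                                   
                                   


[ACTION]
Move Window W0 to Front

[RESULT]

                    ┃$ python -c "p
                    ┃4             
                    ┃$ ls -la      
                    ┃drwxr-xr-x  1 
                    ┃drwxr-xr-x  1 
                    ┃-rw-r--r--  1 
                    ┃-rw-r--r--  1 
                    ┃$ █           
                    ┃              
                    ┃              
                    ┃              
                    ┃              
                    ┗━━━━━━━━━━━━━━
                                   
                                   
                                   


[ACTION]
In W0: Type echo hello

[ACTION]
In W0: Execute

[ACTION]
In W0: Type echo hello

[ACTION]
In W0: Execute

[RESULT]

                    ┃$ python -c "p
                    ┃4             
                    ┃$ ls -la      
                    ┃drwxr-xr-x  1 
                    ┃drwxr-xr-x  1 
                    ┃-rw-r--r--  1 
                    ┃-rw-r--r--  1 
                    ┃$ echo hello  
                    ┃hello         
                    ┃$ echo hello  
                    ┃hello         
                    ┃$ █           
                    ┗━━━━━━━━━━━━━━
                                   
                                   
                                   


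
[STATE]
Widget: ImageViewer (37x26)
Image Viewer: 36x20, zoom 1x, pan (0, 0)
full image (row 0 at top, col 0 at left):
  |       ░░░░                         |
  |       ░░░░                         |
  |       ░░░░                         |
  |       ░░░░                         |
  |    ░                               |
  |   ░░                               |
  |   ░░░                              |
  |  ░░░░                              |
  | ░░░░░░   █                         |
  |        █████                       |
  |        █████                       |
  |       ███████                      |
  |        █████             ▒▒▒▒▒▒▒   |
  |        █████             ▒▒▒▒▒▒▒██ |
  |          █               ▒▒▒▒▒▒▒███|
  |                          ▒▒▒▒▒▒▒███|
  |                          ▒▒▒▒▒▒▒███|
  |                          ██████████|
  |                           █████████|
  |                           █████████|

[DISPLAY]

       ░░░░                          
       ░░░░                          
       ░░░░                          
       ░░░░                          
    ░                                
   ░░                                
   ░░░                               
  ░░░░                               
 ░░░░░░   █                          
        █████                        
        █████                        
       ███████                       
        █████             ▒▒▒▒▒▒▒    
        █████             ▒▒▒▒▒▒▒██  
          █               ▒▒▒▒▒▒▒███ 
                          ▒▒▒▒▒▒▒███ 
                          ▒▒▒▒▒▒▒███ 
                          ██████████ 
                           █████████ 
                           █████████ 
                                     
                                     
                                     
                                     
                                     
                                     


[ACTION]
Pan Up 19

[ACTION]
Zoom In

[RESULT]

              ░░░░░░░░               
              ░░░░░░░░               
              ░░░░░░░░               
              ░░░░░░░░               
              ░░░░░░░░               
              ░░░░░░░░               
              ░░░░░░░░               
              ░░░░░░░░               
        ░░                           
        ░░                           
      ░░░░                           
      ░░░░                           
      ░░░░░░                         
      ░░░░░░                         
    ░░░░░░░░                         
    ░░░░░░░░                         
  ░░░░░░░░░░░░      ██               
  ░░░░░░░░░░░░      ██               
                ██████████           
                ██████████           
                ██████████           
                ██████████           
              ██████████████         
              ██████████████         
                ██████████           
                ██████████           


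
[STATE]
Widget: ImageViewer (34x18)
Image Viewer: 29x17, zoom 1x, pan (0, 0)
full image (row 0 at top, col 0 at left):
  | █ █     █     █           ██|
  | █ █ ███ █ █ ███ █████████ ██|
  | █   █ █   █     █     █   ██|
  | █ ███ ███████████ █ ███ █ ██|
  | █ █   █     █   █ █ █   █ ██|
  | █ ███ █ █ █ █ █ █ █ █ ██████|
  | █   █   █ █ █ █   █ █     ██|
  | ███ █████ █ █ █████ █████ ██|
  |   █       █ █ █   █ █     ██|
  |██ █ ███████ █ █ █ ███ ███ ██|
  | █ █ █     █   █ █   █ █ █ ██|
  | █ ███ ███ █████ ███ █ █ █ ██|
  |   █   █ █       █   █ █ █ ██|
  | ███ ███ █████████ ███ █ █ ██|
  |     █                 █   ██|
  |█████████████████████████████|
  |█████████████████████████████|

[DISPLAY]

 █ █     █     █           ██     
 █ █ ███ █ █ ███ █████████ ██     
 █   █ █   █     █     █   ██     
 █ ███ ███████████ █ ███ █ ██     
 █ █   █     █   █ █ █   █ ██     
 █ ███ █ █ █ █ █ █ █ █ ██████     
 █   █   █ █ █ █   █ █     ██     
 ███ █████ █ █ █████ █████ ██     
   █       █ █ █   █ █     ██     
██ █ ███████ █ █ █ ███ ███ ██     
 █ █ █     █   █ █   █ █ █ ██     
 █ ███ ███ █████ ███ █ █ █ ██     
   █   █ █       █   █ █ █ ██     
 ███ ███ █████████ ███ █ █ ██     
     █                 █   ██     
█████████████████████████████     
█████████████████████████████     
                                  


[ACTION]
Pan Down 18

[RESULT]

                                  
                                  
                                  
                                  
                                  
                                  
                                  
                                  
                                  
                                  
                                  
                                  
                                  
                                  
                                  
                                  
                                  
                                  


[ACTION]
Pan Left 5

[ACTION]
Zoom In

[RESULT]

████  ██  ██████████████  ██  ██  
████  ██  ██████████████  ██  ██  
  ██  ██  ██          ██      ██  
  ██  ██  ██          ██      ██  
  ██  ██████  ██████  ██████████  
  ██  ██████  ██████  ██████████  
      ██      ██  ██              
      ██      ██  ██              
  ██████  ██████  ████████████████
  ██████  ██████  ████████████████
          ██                      
          ██                      
██████████████████████████████████
██████████████████████████████████
██████████████████████████████████
██████████████████████████████████
                                  
                                  


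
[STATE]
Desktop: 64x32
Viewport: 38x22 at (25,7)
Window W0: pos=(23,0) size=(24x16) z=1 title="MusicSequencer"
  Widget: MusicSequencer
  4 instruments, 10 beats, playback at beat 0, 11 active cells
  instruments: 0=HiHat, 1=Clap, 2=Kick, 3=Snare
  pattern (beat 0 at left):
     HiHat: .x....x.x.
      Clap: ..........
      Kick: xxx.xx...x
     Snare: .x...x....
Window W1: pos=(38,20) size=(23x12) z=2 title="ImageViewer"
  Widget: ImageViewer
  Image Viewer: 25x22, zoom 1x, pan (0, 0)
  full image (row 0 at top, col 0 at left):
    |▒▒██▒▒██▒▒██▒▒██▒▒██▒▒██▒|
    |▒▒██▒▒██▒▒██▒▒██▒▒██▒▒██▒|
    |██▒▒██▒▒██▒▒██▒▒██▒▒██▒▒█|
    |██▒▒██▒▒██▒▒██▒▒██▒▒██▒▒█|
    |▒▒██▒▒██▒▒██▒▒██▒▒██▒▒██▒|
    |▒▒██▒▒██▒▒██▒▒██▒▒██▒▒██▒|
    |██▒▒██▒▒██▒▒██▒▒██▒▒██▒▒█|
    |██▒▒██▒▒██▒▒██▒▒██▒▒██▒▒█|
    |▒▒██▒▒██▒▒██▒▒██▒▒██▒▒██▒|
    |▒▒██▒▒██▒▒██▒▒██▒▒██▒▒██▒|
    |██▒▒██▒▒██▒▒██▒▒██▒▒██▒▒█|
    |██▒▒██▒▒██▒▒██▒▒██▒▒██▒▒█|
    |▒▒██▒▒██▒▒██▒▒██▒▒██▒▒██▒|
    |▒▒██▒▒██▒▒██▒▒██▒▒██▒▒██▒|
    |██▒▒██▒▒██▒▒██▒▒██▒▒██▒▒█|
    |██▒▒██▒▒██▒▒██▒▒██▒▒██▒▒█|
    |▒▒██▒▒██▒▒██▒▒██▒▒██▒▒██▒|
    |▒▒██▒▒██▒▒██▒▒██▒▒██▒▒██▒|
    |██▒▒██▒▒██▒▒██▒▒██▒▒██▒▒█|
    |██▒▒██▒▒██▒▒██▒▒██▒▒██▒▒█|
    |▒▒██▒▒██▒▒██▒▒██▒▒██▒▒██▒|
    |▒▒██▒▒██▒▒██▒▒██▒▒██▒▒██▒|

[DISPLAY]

Snare·█···█····      ┃                
                     ┃                
                     ┃                
                     ┃                
                     ┃                
                     ┃                
                     ┃                
                     ┃                
━━━━━━━━━━━━━━━━━━━━━┛                
                                      
                                      
                                      
                                      
             ┏━━━━━━━━━━━━━━━━━━━━━┓  
             ┃ ImageViewer         ┃  
             ┠─────────────────────┨  
             ┃▒▒██▒▒██▒▒██▒▒██▒▒██▒┃  
             ┃▒▒██▒▒██▒▒██▒▒██▒▒██▒┃  
             ┃██▒▒██▒▒██▒▒██▒▒██▒▒█┃  
             ┃██▒▒██▒▒██▒▒██▒▒██▒▒█┃  
             ┃▒▒██▒▒██▒▒██▒▒██▒▒██▒┃  
             ┃▒▒██▒▒██▒▒██▒▒██▒▒██▒┃  


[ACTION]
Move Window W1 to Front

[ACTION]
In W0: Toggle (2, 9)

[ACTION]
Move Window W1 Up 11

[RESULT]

Snare·█···█····      ┃                
                     ┃                
             ┏━━━━━━━━━━━━━━━━━━━━━┓  
             ┃ ImageViewer         ┃  
             ┠─────────────────────┨  
             ┃▒▒██▒▒██▒▒██▒▒██▒▒██▒┃  
             ┃▒▒██▒▒██▒▒██▒▒██▒▒██▒┃  
             ┃██▒▒██▒▒██▒▒██▒▒██▒▒█┃  
━━━━━━━━━━━━━┃██▒▒██▒▒██▒▒██▒▒██▒▒█┃  
             ┃▒▒██▒▒██▒▒██▒▒██▒▒██▒┃  
             ┃▒▒██▒▒██▒▒██▒▒██▒▒██▒┃  
             ┃██▒▒██▒▒██▒▒██▒▒██▒▒█┃  
             ┃██▒▒██▒▒██▒▒██▒▒██▒▒█┃  
             ┗━━━━━━━━━━━━━━━━━━━━━┛  
                                      
                                      
                                      
                                      
                                      
                                      
                                      
                                      


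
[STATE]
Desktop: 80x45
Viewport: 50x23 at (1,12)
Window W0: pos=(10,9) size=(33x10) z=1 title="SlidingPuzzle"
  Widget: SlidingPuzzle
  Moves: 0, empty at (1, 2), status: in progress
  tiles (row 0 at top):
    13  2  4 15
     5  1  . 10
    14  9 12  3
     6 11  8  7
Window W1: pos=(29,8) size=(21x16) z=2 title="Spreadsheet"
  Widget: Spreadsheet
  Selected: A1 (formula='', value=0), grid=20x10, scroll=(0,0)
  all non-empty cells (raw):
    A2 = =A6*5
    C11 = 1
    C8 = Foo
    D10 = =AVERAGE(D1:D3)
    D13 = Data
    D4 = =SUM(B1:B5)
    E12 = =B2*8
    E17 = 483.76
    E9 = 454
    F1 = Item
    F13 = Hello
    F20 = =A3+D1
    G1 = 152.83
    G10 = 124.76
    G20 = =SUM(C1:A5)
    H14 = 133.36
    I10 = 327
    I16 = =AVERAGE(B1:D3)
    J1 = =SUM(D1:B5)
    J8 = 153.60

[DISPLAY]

         ┃┌────┬────┬────┬──┃       A       B   ┃ 
         ┃│ 13 │  2 │  4 │ 1┃-------------------┃ 
         ┃├────┼────┼────┼──┃  1      [0]       ┃ 
         ┃│  5 │  1 │    │ 1┃  2        0       ┃ 
         ┃├────┼────┼────┼──┃  3        0       ┃ 
         ┃│ 14 │  9 │ 12 │  ┃  4        0       ┃ 
         ┗━━━━━━━━━━━━━━━━━━┃  5        0       ┃ 
                            ┃  6        0       ┃ 
                            ┃  7        0       ┃ 
                            ┃  8        0       ┃ 
                            ┃  9        0       ┃ 
                            ┗━━━━━━━━━━━━━━━━━━━┛ 
                                                  
                                                  
                                                  
                                                  
                                                  
                                                  
                                                  
                                                  
                                                  
                                                  
                                                  


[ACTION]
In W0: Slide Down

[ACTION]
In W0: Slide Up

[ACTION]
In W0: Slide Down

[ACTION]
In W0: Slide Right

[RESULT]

         ┃┌────┬────┬────┬──┃       A       B   ┃ 
         ┃│ 13 │    │  2 │ 1┃-------------------┃ 
         ┃├────┼────┼────┼──┃  1      [0]       ┃ 
         ┃│  5 │  1 │  4 │ 1┃  2        0       ┃ 
         ┃├────┼────┼────┼──┃  3        0       ┃ 
         ┃│ 14 │  9 │ 12 │  ┃  4        0       ┃ 
         ┗━━━━━━━━━━━━━━━━━━┃  5        0       ┃ 
                            ┃  6        0       ┃ 
                            ┃  7        0       ┃ 
                            ┃  8        0       ┃ 
                            ┃  9        0       ┃ 
                            ┗━━━━━━━━━━━━━━━━━━━┛ 
                                                  
                                                  
                                                  
                                                  
                                                  
                                                  
                                                  
                                                  
                                                  
                                                  
                                                  


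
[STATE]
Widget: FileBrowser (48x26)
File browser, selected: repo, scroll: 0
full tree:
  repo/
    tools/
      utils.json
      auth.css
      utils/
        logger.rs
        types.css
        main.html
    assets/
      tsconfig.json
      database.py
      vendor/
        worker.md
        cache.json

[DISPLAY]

> [-] repo/                                     
    [+] tools/                                  
    [+] assets/                                 
                                                
                                                
                                                
                                                
                                                
                                                
                                                
                                                
                                                
                                                
                                                
                                                
                                                
                                                
                                                
                                                
                                                
                                                
                                                
                                                
                                                
                                                
                                                


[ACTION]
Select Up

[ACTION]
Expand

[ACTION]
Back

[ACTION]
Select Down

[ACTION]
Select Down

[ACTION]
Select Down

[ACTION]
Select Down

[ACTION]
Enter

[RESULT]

  [-] repo/                                     
    [+] tools/                                  
  > [-] assets/                                 
      tsconfig.json                             
      database.py                               
      [+] vendor/                               
                                                
                                                
                                                
                                                
                                                
                                                
                                                
                                                
                                                
                                                
                                                
                                                
                                                
                                                
                                                
                                                
                                                
                                                
                                                
                                                
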